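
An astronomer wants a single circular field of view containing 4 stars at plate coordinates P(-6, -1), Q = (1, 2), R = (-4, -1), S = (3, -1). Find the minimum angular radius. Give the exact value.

4.5

The farthest pair is P–S with squared distance 81. The circle on this segment as diameter has centre (-1.5, -1) and r² = 81/4 = 20.25.
Check Q: distance² to centre = 15.25 ≤ 20.25, so it lies inside.
All remaining points lie in this disk, and no smaller disk contains both endpoints, so this is the minimum enclosing circle.
r = √(20.25) = 4.5.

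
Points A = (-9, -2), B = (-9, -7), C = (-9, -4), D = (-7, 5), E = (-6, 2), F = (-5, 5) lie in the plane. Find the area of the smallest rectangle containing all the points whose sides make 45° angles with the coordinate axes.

80

In coordinates u = x + y, v = x − y the rectangle is axis-aligned; the map (x,y)→(u,v) scales areas by 2.
u-values: -11, -16, -13, -2, -4, 0; range = 0 − (-16) = 16.
v-values: -7, -2, -5, -12, -8, -10; range = -2 − (-12) = 10.
Area = (16 × 10) / 2 = 80.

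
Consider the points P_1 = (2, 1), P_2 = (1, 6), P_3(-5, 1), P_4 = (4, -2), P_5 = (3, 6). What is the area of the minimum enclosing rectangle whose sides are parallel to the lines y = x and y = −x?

In coordinates u = x + y, v = x − y the rectangle is axis-aligned; the map (x,y)→(u,v) scales areas by 2.
u-values: 3, 7, -4, 2, 9; range = 9 − (-4) = 13.
v-values: 1, -5, -6, 6, -3; range = 6 − (-6) = 12.
Area = (13 × 12) / 2 = 78.

78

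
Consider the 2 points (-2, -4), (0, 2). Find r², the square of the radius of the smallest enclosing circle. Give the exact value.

The smallest circle enclosing two points has them as diameter endpoints.
Centre = midpoint = (-1, -1); r² = |(-2, -4)−(0, 2)|²/4 = 40/4 = 10.

10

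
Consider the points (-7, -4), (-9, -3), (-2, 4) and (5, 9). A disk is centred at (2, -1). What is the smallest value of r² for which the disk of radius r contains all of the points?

125

The required radius is the distance from (2, -1) to the farthest point.
Squared distances: 90, 125, 41, 109.
Maximum is 125, attained at (-9, -3).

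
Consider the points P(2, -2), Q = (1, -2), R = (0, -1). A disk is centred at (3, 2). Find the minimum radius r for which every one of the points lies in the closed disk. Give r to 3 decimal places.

4.472

The required radius is the distance from (3, 2) to the farthest point.
Squared distances: 17, 20, 18.
Maximum is 20, attained at Q.
r = √20 ≈ 4.472.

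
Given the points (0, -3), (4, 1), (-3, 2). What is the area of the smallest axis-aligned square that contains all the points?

49

The bounding box has width 7 and height 5.
An axis-aligned square enclosing the set must have side ≥ max(width, height).
So the minimum side is max(7, 5) = 7.
Area = 7² = 49.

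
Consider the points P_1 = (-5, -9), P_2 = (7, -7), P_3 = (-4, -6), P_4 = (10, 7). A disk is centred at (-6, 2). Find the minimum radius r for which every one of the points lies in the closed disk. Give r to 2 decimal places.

16.76

The required radius is the distance from (-6, 2) to the farthest point.
Squared distances: 122, 250, 68, 281.
Maximum is 281, attained at P_4.
r = √281 ≈ 16.76.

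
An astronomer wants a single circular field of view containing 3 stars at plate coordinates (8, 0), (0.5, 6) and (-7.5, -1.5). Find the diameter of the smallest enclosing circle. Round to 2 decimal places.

Call the three points A, B, C in the order given.
Side lengths²: AB² = 92.25, AC² = 242.5, BC² = 120.25.
Since AC² = 242.5 ≥ 120.25 + 92.25 = 212.5, the angle opposite AC is not acute, so the smallest enclosing circle has AC as diameter.
Centre = midpoint of AC = (0.25, -0.75), r² = 242.5/4 = 60.625.
Diameter = 2r = 2√(60.625) ≈ 15.57.

15.57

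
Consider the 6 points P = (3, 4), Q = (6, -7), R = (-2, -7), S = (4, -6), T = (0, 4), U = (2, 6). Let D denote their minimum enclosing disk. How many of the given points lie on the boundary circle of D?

A smallest enclosing disk is always determined by at most three of the input points on its boundary.
The minimum enclosing circle is determined by three boundary points: Q, R, U.
Their circumcentre is (2, -29/26) with r² = 34225/676.
The farthest remaining point T is at distance² 20393/676 ≤ 34225/676.
The points at distance exactly r from the centre are Q, R, U — 3 points.

3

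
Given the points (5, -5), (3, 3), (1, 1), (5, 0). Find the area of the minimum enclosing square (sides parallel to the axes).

The bounding box has width 4 and height 8.
An axis-aligned square enclosing the set must have side ≥ max(width, height).
So the minimum side is max(4, 8) = 8.
Area = 8² = 64.

64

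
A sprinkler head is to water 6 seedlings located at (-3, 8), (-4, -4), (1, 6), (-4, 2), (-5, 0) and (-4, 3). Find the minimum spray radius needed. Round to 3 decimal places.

The minimum enclosing circle of a finite set is fixed by two of the points (as a diameter) or three (as a circumcircle).
The farthest pair is (-3, 8)–(-4, -4) with squared distance 145. The circle on this segment as diameter has centre (-3.5, 2) and r² = 145/4 = 36.25.
Check (1, 6): distance² to centre = 36.25 ≤ 36.25, so it lies inside.
All remaining points lie in this disk, and no smaller disk contains both endpoints, so this is the minimum enclosing circle.
r = √(36.25) ≈ 6.021.

6.021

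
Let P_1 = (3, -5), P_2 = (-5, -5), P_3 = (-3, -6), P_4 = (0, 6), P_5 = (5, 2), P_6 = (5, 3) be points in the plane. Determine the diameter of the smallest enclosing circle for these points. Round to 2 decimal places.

12.89

The minimum enclosing circle is determined by three boundary points: P_2, P_4, P_6.
Their circumcentre is (-16/35, -3/7) with r² = 50881/1225.
The farthest remaining point P_3 is at distance² 45946/1225 ≤ 50881/1225.
Diameter = 2r = 2√(50881/1225) ≈ 12.89.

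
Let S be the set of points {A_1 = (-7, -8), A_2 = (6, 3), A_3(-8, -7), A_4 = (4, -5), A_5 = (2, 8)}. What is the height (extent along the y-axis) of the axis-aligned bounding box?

max y = 8, min y = -8, so height = 16.

16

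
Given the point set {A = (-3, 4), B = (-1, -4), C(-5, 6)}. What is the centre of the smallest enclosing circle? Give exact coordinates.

(-3, 1)

Side lengths²: AB² = 68, AC² = 8, BC² = 116.
Since BC² = 116 ≥ 68 + 8 = 76, the angle opposite BC is not acute, so the smallest enclosing circle has BC as diameter.
Centre = midpoint of BC = (-3, 1), r² = 116/4 = 29.
Centre = (-3, 1).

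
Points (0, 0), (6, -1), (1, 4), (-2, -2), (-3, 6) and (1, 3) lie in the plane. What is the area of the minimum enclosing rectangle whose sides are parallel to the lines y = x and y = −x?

72

In coordinates u = x + y, v = x − y the rectangle is axis-aligned; the map (x,y)→(u,v) scales areas by 2.
u-values: 0, 5, 5, -4, 3, 4; range = 5 − (-4) = 9.
v-values: 0, 7, -3, 0, -9, -2; range = 7 − (-9) = 16.
Area = (9 × 16) / 2 = 72.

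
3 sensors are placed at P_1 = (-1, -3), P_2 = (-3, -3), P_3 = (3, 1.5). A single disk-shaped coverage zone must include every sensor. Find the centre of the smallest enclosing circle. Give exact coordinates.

Side lengths²: P_1P_2² = 4, P_1P_3² = 36.25, P_2P_3² = 56.25.
Since P_2P_3² = 56.25 ≥ 36.25 + 4 = 40.25, the angle opposite P_2P_3 is not acute, so the smallest enclosing circle has P_2P_3 as diameter.
Centre = midpoint of P_2P_3 = (0, -0.75), r² = 56.25/4 = 14.0625.
Centre = (0, -0.75).

(0, -0.75)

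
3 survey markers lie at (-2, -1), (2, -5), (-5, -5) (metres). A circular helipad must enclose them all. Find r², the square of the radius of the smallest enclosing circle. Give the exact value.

Call the three points A, B, C in the order given.
Side lengths²: AB² = 32, AC² = 25, BC² = 49.
Since BC² = 49 < 32 + 25 = 57, the triangle is acute, so the smallest enclosing circle is the circumcircle.
Circumcentre = (-1.5, -4.5), r² = 12.5.

12.5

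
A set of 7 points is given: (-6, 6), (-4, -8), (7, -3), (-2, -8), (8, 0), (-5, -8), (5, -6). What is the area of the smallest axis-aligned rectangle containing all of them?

196

x ranges over [-6, 8], width 14.
y ranges over [-8, 6], height 14.
Area = 14 × 14 = 196.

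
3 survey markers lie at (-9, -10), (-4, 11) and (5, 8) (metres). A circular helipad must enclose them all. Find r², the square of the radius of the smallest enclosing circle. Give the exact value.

75725/578

Call the three points A, B, C in the order given.
Side lengths²: AB² = 466, AC² = 520, BC² = 90.
Since AC² = 520 < 466 + 90 = 556, the triangle is acute, so the smallest enclosing circle is the circumcircle.
Circumcentre = (-95/34, -13/34), r² = 75725/578.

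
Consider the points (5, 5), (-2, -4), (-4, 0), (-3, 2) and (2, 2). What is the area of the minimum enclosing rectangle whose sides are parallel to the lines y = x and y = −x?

56

In coordinates u = x + y, v = x − y the rectangle is axis-aligned; the map (x,y)→(u,v) scales areas by 2.
u-values: 10, -6, -4, -1, 4; range = 10 − (-6) = 16.
v-values: 0, 2, -4, -5, 0; range = 2 − (-5) = 7.
Area = (16 × 7) / 2 = 56.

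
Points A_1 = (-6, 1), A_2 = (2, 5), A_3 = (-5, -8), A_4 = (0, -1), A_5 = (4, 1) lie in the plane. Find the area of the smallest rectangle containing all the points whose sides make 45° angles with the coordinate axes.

In coordinates u = x + y, v = x − y the rectangle is axis-aligned; the map (x,y)→(u,v) scales areas by 2.
u-values: -5, 7, -13, -1, 5; range = 7 − (-13) = 20.
v-values: -7, -3, 3, 1, 3; range = 3 − (-7) = 10.
Area = (20 × 10) / 2 = 100.

100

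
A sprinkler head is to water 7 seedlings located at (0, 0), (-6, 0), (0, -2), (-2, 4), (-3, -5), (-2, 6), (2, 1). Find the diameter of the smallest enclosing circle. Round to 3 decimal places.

The minimum enclosing circle of a finite set is fixed by two of the points (as a diameter) or three (as a circumcircle).
The farthest pair is (-3, -5)–(-2, 6) with squared distance 122. The circle on this segment as diameter has centre (-2.5, 0.5) and r² = 122/4 = 30.5.
Check (0, 0): distance² to centre = 6.5 ≤ 30.5, so it lies inside.
All remaining points lie in this disk, and no smaller disk contains both endpoints, so this is the minimum enclosing circle.
Diameter = 2r = 2√(30.5) ≈ 11.045.

11.045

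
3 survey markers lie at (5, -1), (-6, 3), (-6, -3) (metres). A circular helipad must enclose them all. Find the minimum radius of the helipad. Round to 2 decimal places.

5.95

Call the three points A, B, C in the order given.
Side lengths²: AB² = 137, AC² = 125, BC² = 36.
Since AB² = 137 < 125 + 36 = 161, the triangle is acute, so the smallest enclosing circle is the circumcircle.
Circumcentre = (-19/22, 0), r² = 17125/484.
r = √(17125/484) ≈ 5.95.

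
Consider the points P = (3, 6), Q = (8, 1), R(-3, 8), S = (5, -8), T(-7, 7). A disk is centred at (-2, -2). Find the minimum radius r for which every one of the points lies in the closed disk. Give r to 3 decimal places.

The required radius is the distance from (-2, -2) to the farthest point.
Squared distances: 89, 109, 101, 85, 106.
Maximum is 109, attained at Q.
r = √109 ≈ 10.440.

10.440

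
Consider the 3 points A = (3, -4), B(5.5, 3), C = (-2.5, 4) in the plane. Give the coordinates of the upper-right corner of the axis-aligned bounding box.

(5.5, 4)

x-range [-2.5, 5.5], y-range [-4, 4].
The upper-right corner is (5.5, 4).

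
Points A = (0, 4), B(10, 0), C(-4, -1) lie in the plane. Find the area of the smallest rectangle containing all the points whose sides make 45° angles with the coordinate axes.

In coordinates u = x + y, v = x − y the rectangle is axis-aligned; the map (x,y)→(u,v) scales areas by 2.
u-values: 4, 10, -5; range = 10 − (-5) = 15.
v-values: -4, 10, -3; range = 10 − (-4) = 14.
Area = (15 × 14) / 2 = 105.

105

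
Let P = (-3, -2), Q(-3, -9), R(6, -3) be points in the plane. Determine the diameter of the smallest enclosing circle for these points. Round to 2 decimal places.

Side lengths²: PQ² = 49, PR² = 82, QR² = 117.
Since QR² = 117 < 82 + 49 = 131, the triangle is acute, so the smallest enclosing circle is the circumcircle.
Circumcentre = (7/6, -5.5), r² = 533/18.
Diameter = 2r = 2√(533/18) ≈ 10.88.

10.88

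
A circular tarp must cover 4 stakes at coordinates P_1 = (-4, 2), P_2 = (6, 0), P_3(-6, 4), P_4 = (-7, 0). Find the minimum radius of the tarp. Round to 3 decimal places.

6.519

A smallest enclosing disk is always determined by at most three of the input points on its boundary.
The minimum enclosing circle is determined by three boundary points: P_2, P_3, P_4.
Their circumcentre is (-0.5, 0.5) with r² = 42.5.
The farthest remaining point P_1 is at distance² 14.5 ≤ 42.5.
r = √(42.5) ≈ 6.519.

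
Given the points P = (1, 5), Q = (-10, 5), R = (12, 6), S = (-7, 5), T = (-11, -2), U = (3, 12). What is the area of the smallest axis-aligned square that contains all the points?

The bounding box has width 23 and height 14.
An axis-aligned square enclosing the set must have side ≥ max(width, height).
So the minimum side is max(23, 14) = 23.
Area = 23² = 529.

529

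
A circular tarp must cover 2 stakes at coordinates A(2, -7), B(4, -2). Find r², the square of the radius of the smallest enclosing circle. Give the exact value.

7.25

The smallest circle enclosing two points has them as diameter endpoints.
Centre = midpoint = (3, -4.5); r² = |AB|²/4 = 29/4 = 7.25.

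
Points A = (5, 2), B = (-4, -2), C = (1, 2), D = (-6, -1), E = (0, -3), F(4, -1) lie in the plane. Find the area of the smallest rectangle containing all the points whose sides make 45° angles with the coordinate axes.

70

In coordinates u = x + y, v = x − y the rectangle is axis-aligned; the map (x,y)→(u,v) scales areas by 2.
u-values: 7, -6, 3, -7, -3, 3; range = 7 − (-7) = 14.
v-values: 3, -2, -1, -5, 3, 5; range = 5 − (-5) = 10.
Area = (14 × 10) / 2 = 70.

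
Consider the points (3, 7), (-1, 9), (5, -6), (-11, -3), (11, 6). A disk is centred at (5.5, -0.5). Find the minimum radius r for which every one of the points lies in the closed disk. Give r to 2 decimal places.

16.69

The required radius is the distance from (5.5, -0.5) to the farthest point.
Squared distances: 62.5, 132.5, 30.5, 278.5, 72.5.
Maximum is 278.5, attained at (-11, -3).
r = √(278.5) ≈ 16.69.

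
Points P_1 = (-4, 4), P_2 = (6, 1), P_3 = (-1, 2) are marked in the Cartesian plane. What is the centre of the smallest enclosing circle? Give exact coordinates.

(1, 2.5)

Side lengths²: P_1P_2² = 109, P_1P_3² = 13, P_2P_3² = 50.
Since P_1P_2² = 109 ≥ 50 + 13 = 63, the angle opposite P_1P_2 is not acute, so the smallest enclosing circle has P_1P_2 as diameter.
Centre = midpoint of P_1P_2 = (1, 2.5), r² = 109/4 = 27.25.
Centre = (1, 2.5).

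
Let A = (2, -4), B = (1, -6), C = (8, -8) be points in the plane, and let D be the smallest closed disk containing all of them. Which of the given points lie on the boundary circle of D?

A, B, C

Side lengths²: AB² = 5, AC² = 52, BC² = 53.
Since BC² = 53 < 52 + 5 = 57, the triangle is acute, so the smallest enclosing circle is the circumcircle.
Circumcentre = (4.625, -6.5625), r² = 13.45703125.
The points at distance exactly r from the centre are A, B, C — 3 points.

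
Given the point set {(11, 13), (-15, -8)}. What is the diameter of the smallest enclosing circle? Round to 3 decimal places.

33.422

The smallest circle enclosing two points has them as diameter endpoints.
Centre = midpoint = (-2, 2.5); r² = |(11, 13)−(-15, -8)|²/4 = 1117/4 = 279.25.
Diameter = 2r = 2√(279.25) ≈ 33.422.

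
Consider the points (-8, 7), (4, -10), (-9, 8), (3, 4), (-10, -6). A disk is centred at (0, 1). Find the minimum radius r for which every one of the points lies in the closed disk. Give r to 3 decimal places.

The required radius is the distance from (0, 1) to the farthest point.
Squared distances: 100, 137, 130, 18, 149.
Maximum is 149, attained at (-10, -6).
r = √149 ≈ 12.207.

12.207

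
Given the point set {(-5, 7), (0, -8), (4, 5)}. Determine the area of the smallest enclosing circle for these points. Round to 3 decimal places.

Call the three points A, B, C in the order given.
Side lengths²: AB² = 250, AC² = 85, BC² = 185.
Since AB² = 250 < 185 + 85 = 270, the triangle is acute, so the smallest enclosing circle is the circumcircle.
Circumcentre = (-1.9, -0.3), r² = 62.9.
Area = π·r² = π·62.9 ≈ 197.606.

197.606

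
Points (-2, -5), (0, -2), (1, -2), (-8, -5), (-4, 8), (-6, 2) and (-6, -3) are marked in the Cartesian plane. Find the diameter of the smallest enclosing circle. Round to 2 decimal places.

13.76

The minimum enclosing circle of a finite set is fixed by two of the points (as a diameter) or three (as a circumcircle).
The minimum enclosing circle is determined by three boundary points: (-2, -5), (-8, -5), (-4, 8).
Their circumcentre is (-5, 31/26) with r² = 32005/676.
The farthest remaining point (1, -2) is at distance² 31225/676 ≤ 32005/676.
Diameter = 2r = 2√(32005/676) ≈ 13.76.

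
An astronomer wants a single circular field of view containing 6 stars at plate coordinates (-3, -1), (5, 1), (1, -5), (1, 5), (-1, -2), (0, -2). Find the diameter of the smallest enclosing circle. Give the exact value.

By Welzl's lemma the MEC is supported by two points (diametrically opposite) or three points (on a circumcircle).
The farthest pair is (1, -5)–(1, 5) with squared distance 100. The circle on this segment as diameter has centre (1, 0) and r² = 100/4 = 25.
Check (-3, -1): distance² to centre = 17 ≤ 25, so it lies inside.
All remaining points lie in this disk, and no smaller disk contains both endpoints, so this is the minimum enclosing circle.
Diameter = 2r = 2√25 = 10.

10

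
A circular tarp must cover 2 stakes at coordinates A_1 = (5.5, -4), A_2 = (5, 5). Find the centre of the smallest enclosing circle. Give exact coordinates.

The smallest circle enclosing two points has them as diameter endpoints.
Centre = midpoint = (5.25, 0.5); r² = |A_1A_2|²/4 = 81.25/4 = 20.3125.
Centre = (5.25, 0.5).

(5.25, 0.5)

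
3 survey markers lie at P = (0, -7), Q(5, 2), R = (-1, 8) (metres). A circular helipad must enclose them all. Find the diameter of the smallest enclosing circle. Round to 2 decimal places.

Side lengths²: PQ² = 106, PR² = 226, QR² = 72.
Since PR² = 226 ≥ 106 + 72 = 178, the angle opposite PR is not acute, so the smallest enclosing circle has PR as diameter.
Centre = midpoint of PR = (-0.5, 0.5), r² = 226/4 = 56.5.
Diameter = 2r = 2√(56.5) ≈ 15.03.

15.03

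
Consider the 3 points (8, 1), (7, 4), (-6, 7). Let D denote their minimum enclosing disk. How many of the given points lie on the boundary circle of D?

2

Call the three points A, B, C in the order given.
Side lengths²: AB² = 10, AC² = 232, BC² = 178.
Since AC² = 232 ≥ 178 + 10 = 188, the angle opposite AC is not acute, so the smallest enclosing circle has AC as diameter.
Centre = midpoint of AC = (1, 4), r² = 232/4 = 58.
The points at distance exactly r from the centre are (8, 1), (-6, 7) — 2 points.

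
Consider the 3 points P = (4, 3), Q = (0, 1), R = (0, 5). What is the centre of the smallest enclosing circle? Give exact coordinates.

(1.5, 3)

Side lengths²: PQ² = 20, PR² = 20, QR² = 16.
Since PR² = 20 < 20 + 16 = 36, the triangle is acute, so the smallest enclosing circle is the circumcircle.
Circumcentre = (1.5, 3), r² = 6.25.
Centre = (1.5, 3).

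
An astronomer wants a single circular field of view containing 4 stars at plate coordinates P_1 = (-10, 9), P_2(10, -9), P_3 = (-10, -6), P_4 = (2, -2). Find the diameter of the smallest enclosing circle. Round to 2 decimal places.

26.91

By Welzl's lemma the MEC is supported by two points (diametrically opposite) or three points (on a circumcircle).
The farthest pair is P_1–P_2 with squared distance 724. The circle on this segment as diameter has centre (0, 0) and r² = 724/4 = 181.
Check P_3: distance² to centre = 136 ≤ 181, so it lies inside.
All remaining points lie in this disk, and no smaller disk contains both endpoints, so this is the minimum enclosing circle.
Diameter = 2r = 2√181 ≈ 26.91.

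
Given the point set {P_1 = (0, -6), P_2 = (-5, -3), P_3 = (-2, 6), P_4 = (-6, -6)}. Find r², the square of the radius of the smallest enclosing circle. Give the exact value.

370/9

The minimum enclosing circle is determined by three boundary points: P_1, P_3, P_4.
Their circumcentre is (-3, -1/3) with r² = 370/9.
The farthest remaining point P_2 is at distance² 100/9 ≤ 370/9.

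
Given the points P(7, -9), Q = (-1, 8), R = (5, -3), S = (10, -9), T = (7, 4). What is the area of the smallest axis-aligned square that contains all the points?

The bounding box has width 11 and height 17.
An axis-aligned square enclosing the set must have side ≥ max(width, height).
So the minimum side is max(11, 17) = 17.
Area = 17² = 289.

289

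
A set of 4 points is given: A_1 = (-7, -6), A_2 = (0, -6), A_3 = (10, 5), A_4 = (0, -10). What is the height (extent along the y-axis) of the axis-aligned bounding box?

max y = 5, min y = -10, so height = 15.

15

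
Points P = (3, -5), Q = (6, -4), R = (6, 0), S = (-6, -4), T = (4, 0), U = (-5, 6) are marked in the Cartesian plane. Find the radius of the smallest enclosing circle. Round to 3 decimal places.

The minimum enclosing circle is determined by three boundary points: Q, S, U.
Their circumcentre is (0, 0.45) with r² = 55.8025.
The farthest remaining point P is at distance² 38.7025 ≤ 55.8025.
r = √(55.8025) ≈ 7.470.

7.470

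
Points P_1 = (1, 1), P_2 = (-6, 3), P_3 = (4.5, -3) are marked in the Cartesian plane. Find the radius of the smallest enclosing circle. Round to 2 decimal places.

6.05

Side lengths²: P_1P_2² = 53, P_1P_3² = 28.25, P_2P_3² = 146.25.
Since P_2P_3² = 146.25 ≥ 53 + 28.25 = 81.25, the angle opposite P_2P_3 is not acute, so the smallest enclosing circle has P_2P_3 as diameter.
Centre = midpoint of P_2P_3 = (-0.75, 0), r² = 146.25/4 = 36.5625.
r = √(36.5625) ≈ 6.05.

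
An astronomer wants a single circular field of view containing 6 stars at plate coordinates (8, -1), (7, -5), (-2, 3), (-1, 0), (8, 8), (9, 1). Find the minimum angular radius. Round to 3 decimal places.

The minimum enclosing circle of a finite set is fixed by two of the points (as a diameter) or three (as a circumcircle).
The minimum enclosing circle is determined by three boundary points: (7, -5), (-2, 3), (8, 8).
Their circumcentre is (4.9, 1.7) with r² = 49.3.
The farthest remaining point (-1, 0) is at distance² 37.7 ≤ 49.3.
r = √(49.3) ≈ 7.021.

7.021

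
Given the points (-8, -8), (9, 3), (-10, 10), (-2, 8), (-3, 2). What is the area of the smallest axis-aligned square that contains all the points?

The bounding box has width 19 and height 18.
An axis-aligned square enclosing the set must have side ≥ max(width, height).
So the minimum side is max(19, 18) = 19.
Area = 19² = 361.

361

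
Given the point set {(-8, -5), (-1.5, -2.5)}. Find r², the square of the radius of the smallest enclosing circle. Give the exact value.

12.125

The smallest circle enclosing two points has them as diameter endpoints.
Centre = midpoint = (-4.75, -3.75); r² = |(-8, -5)−(-1.5, -2.5)|²/4 = 48.5/4 = 12.125.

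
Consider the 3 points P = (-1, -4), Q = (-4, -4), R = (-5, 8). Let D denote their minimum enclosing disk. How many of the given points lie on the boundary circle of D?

2

Side lengths²: PQ² = 9, PR² = 160, QR² = 145.
Since PR² = 160 ≥ 145 + 9 = 154, the angle opposite PR is not acute, so the smallest enclosing circle has PR as diameter.
Centre = midpoint of PR = (-3, 2), r² = 160/4 = 40.
The points at distance exactly r from the centre are P, R — 2 points.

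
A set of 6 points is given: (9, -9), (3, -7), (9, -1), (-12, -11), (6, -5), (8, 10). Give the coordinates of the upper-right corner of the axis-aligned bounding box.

(9, 10)

x-range [-12, 9], y-range [-11, 10].
The upper-right corner is (9, 10).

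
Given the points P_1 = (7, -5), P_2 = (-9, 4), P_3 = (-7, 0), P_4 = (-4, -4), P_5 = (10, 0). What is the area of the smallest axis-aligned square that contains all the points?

The bounding box has width 19 and height 9.
An axis-aligned square enclosing the set must have side ≥ max(width, height).
So the minimum side is max(19, 9) = 19.
Area = 19² = 361.

361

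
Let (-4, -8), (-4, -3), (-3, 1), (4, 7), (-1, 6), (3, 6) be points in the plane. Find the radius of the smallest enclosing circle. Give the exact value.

A smallest enclosing disk is always determined by at most three of the input points on its boundary.
The farthest pair is (-4, -8)–(4, 7) with squared distance 289. The circle on this segment as diameter has centre (0, -0.5) and r² = 289/4 = 72.25.
Check (-4, -3): distance² to centre = 22.25 ≤ 72.25, so it lies inside.
All remaining points lie in this disk, and no smaller disk contains both endpoints, so this is the minimum enclosing circle.
r = √(72.25) = 8.5.

8.5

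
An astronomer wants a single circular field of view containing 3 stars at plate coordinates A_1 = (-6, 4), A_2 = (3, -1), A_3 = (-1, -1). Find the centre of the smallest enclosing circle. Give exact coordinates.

(-1.5, 1.5)

Side lengths²: A_1A_2² = 106, A_1A_3² = 50, A_2A_3² = 16.
Since A_1A_2² = 106 ≥ 50 + 16 = 66, the angle opposite A_1A_2 is not acute, so the smallest enclosing circle has A_1A_2 as diameter.
Centre = midpoint of A_1A_2 = (-1.5, 1.5), r² = 106/4 = 26.5.
Centre = (-1.5, 1.5).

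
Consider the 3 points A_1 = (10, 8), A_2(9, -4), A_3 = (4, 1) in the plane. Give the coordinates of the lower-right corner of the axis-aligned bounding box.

x-range [4, 10], y-range [-4, 8].
The lower-right corner is (10, -4).

(10, -4)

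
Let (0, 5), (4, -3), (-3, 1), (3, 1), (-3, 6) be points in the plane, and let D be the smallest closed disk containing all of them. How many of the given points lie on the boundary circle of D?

2

By Welzl's lemma the MEC is supported by two points (diametrically opposite) or three points (on a circumcircle).
The farthest pair is (4, -3)–(-3, 6) with squared distance 130. The circle on this segment as diameter has centre (0.5, 1.5) and r² = 130/4 = 32.5.
Check (0, 5): distance² to centre = 12.5 ≤ 32.5, so it lies inside.
All remaining points lie in this disk, and no smaller disk contains both endpoints, so this is the minimum enclosing circle.
The points at distance exactly r from the centre are (4, -3), (-3, 6) — 2 points.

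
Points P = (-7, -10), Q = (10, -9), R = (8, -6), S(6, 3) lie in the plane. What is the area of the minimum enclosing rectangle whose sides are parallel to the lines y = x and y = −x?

208

In coordinates u = x + y, v = x − y the rectangle is axis-aligned; the map (x,y)→(u,v) scales areas by 2.
u-values: -17, 1, 2, 9; range = 9 − (-17) = 26.
v-values: 3, 19, 14, 3; range = 19 − 3 = 16.
Area = (26 × 16) / 2 = 208.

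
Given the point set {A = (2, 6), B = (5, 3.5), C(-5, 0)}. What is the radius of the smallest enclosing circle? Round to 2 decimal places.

Side lengths²: AB² = 15.25, AC² = 85, BC² = 112.25.
Since BC² = 112.25 ≥ 85 + 15.25 = 100.25, the angle opposite BC is not acute, so the smallest enclosing circle has BC as diameter.
Centre = midpoint of BC = (0, 1.75), r² = 112.25/4 = 28.0625.
r = √(28.0625) ≈ 5.30.

5.30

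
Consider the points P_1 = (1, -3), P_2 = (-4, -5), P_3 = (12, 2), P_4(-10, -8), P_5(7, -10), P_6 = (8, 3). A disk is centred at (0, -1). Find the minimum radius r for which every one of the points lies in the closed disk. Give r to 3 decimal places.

12.369

The required radius is the distance from (0, -1) to the farthest point.
Squared distances: 5, 32, 153, 149, 130, 80.
Maximum is 153, attained at P_3.
r = √153 ≈ 12.369.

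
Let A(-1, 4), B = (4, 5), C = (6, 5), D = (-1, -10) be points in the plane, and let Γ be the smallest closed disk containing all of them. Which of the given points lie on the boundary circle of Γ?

By Welzl's lemma the MEC is supported by two points (diametrically opposite) or three points (on a circumcircle).
The farthest pair is C–D with squared distance 274. The circle on this segment as diameter has centre (2.5, -2.5) and r² = 274/4 = 68.5.
Check A: distance² to centre = 54.5 ≤ 68.5, so it lies inside.
All remaining points lie in this disk, and no smaller disk contains both endpoints, so this is the minimum enclosing circle.
The points at distance exactly r from the centre are C, D — 2 points.

C, D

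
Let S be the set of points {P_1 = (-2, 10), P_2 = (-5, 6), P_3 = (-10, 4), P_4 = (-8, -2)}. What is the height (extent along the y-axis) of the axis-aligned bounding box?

12

max y = 10, min y = -2, so height = 12.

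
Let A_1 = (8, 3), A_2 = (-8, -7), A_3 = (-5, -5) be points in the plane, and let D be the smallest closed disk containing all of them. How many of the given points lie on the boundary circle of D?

2

Side lengths²: A_1A_2² = 356, A_1A_3² = 233, A_2A_3² = 13.
Since A_1A_2² = 356 ≥ 233 + 13 = 246, the angle opposite A_1A_2 is not acute, so the smallest enclosing circle has A_1A_2 as diameter.
Centre = midpoint of A_1A_2 = (0, -2), r² = 356/4 = 89.
The points at distance exactly r from the centre are A_1, A_2 — 2 points.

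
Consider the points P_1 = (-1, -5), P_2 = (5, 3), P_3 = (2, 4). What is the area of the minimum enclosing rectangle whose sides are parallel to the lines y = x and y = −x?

42

In coordinates u = x + y, v = x − y the rectangle is axis-aligned; the map (x,y)→(u,v) scales areas by 2.
u-values: -6, 8, 6; range = 8 − (-6) = 14.
v-values: 4, 2, -2; range = 4 − (-2) = 6.
Area = (14 × 6) / 2 = 42.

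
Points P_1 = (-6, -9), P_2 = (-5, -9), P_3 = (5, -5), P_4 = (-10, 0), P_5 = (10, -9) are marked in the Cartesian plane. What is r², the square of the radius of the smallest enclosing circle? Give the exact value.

120.25

By Welzl's lemma the MEC is supported by two points (diametrically opposite) or three points (on a circumcircle).
The farthest pair is P_4–P_5 with squared distance 481. The circle on this segment as diameter has centre (0, -4.5) and r² = 481/4 = 120.25.
Check P_1: distance² to centre = 56.25 ≤ 120.25, so it lies inside.
All remaining points lie in this disk, and no smaller disk contains both endpoints, so this is the minimum enclosing circle.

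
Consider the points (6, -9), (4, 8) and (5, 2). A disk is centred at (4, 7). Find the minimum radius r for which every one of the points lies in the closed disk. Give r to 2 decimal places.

The required radius is the distance from (4, 7) to the farthest point.
Squared distances: 260, 1, 26.
Maximum is 260, attained at (6, -9).
r = √260 ≈ 16.12.

16.12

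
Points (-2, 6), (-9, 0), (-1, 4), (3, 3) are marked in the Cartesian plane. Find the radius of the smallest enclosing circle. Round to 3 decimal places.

6.185

A smallest enclosing disk is always determined by at most three of the input points on its boundary.
The farthest pair is (-9, 0)–(3, 3) with squared distance 153. The circle on this segment as diameter has centre (-3, 1.5) and r² = 153/4 = 38.25.
Check (-2, 6): distance² to centre = 21.25 ≤ 38.25, so it lies inside.
All remaining points lie in this disk, and no smaller disk contains both endpoints, so this is the minimum enclosing circle.
r = √(38.25) ≈ 6.185.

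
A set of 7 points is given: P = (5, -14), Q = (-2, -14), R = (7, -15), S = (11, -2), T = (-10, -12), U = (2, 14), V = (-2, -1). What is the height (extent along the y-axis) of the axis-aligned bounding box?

29

max y = 14, min y = -15, so height = 29.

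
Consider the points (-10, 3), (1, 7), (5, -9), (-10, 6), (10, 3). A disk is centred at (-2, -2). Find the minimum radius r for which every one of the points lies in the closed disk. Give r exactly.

13

The required radius is the distance from (-2, -2) to the farthest point.
Squared distances: 89, 90, 98, 128, 169.
Maximum is 169, attained at (10, 3).
r = √169 = 13.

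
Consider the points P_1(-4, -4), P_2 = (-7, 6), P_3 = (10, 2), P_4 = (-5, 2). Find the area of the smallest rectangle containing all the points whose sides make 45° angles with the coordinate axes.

In coordinates u = x + y, v = x − y the rectangle is axis-aligned; the map (x,y)→(u,v) scales areas by 2.
u-values: -8, -1, 12, -3; range = 12 − (-8) = 20.
v-values: 0, -13, 8, -7; range = 8 − (-13) = 21.
Area = (20 × 21) / 2 = 210.

210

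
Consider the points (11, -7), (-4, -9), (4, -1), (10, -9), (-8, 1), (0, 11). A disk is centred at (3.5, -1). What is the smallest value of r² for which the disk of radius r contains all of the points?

156.25

The required radius is the distance from (3.5, -1) to the farthest point.
Squared distances: 92.25, 120.25, 0.25, 106.25, 136.25, 156.25.
Maximum is 156.25, attained at (0, 11).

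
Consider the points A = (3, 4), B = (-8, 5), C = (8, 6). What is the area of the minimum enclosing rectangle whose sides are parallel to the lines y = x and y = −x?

127.5

In coordinates u = x + y, v = x − y the rectangle is axis-aligned; the map (x,y)→(u,v) scales areas by 2.
u-values: 7, -3, 14; range = 14 − (-3) = 17.
v-values: -1, -13, 2; range = 2 − (-13) = 15.
Area = (17 × 15) / 2 = 127.5.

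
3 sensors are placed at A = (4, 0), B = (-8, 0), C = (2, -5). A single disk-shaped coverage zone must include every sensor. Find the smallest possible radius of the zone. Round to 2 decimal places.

6.02

Side lengths²: AB² = 144, AC² = 29, BC² = 125.
Since AB² = 144 < 125 + 29 = 154, the triangle is acute, so the smallest enclosing circle is the circumcircle.
Circumcentre = (-2, -0.5), r² = 36.25.
r = √(36.25) ≈ 6.02.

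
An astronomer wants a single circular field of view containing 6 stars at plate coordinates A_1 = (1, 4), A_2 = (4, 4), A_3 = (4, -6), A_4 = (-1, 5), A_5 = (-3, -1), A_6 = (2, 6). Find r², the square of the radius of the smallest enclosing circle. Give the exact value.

The minimum enclosing circle is determined by three boundary points: A_3, A_4, A_6.
Their circumcentre is (45/19, -2/19) with r² = 13505/361.
The farthest remaining point A_5 is at distance² 10693/361 ≤ 13505/361.

13505/361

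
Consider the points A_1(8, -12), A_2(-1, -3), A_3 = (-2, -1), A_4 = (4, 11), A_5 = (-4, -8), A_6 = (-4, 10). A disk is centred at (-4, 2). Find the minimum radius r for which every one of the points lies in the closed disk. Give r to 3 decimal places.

18.439

The required radius is the distance from (-4, 2) to the farthest point.
Squared distances: 340, 34, 13, 145, 100, 64.
Maximum is 340, attained at A_1.
r = √340 ≈ 18.439.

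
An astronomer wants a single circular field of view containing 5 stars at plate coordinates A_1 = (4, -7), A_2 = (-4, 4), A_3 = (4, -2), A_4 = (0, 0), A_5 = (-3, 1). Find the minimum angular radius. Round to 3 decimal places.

By Welzl's lemma the MEC is supported by two points (diametrically opposite) or three points (on a circumcircle).
The farthest pair is A_1–A_2 with squared distance 185. The circle on this segment as diameter has centre (0, -1.5) and r² = 185/4 = 46.25.
Check A_3: distance² to centre = 16.25 ≤ 46.25, so it lies inside.
All remaining points lie in this disk, and no smaller disk contains both endpoints, so this is the minimum enclosing circle.
r = √(46.25) ≈ 6.801.

6.801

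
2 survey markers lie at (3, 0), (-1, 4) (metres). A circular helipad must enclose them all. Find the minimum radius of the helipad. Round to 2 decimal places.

2.83

The smallest circle enclosing two points has them as diameter endpoints.
Centre = midpoint = (1, 2); r² = |(3, 0)−(-1, 4)|²/4 = 32/4 = 8.
r = √8 ≈ 2.83.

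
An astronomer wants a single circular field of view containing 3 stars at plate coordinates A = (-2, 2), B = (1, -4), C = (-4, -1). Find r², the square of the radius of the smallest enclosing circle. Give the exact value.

Side lengths²: AB² = 45, AC² = 13, BC² = 34.
Since AB² = 45 < 34 + 13 = 47, the triangle is acute, so the smallest enclosing circle is the circumcircle.
Circumcentre = (-9/14, -15/14), r² = 1105/98.

1105/98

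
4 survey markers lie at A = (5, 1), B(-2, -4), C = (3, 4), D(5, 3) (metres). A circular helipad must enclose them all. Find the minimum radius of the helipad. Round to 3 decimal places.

By Welzl's lemma the MEC is supported by two points (diametrically opposite) or three points (on a circumcircle).
The farthest pair is B–D with squared distance 98. The circle on this segment as diameter has centre (1.5, -0.5) and r² = 98/4 = 24.5.
Check A: distance² to centre = 14.5 ≤ 24.5, so it lies inside.
All remaining points lie in this disk, and no smaller disk contains both endpoints, so this is the minimum enclosing circle.
r = √(24.5) ≈ 4.950.

4.950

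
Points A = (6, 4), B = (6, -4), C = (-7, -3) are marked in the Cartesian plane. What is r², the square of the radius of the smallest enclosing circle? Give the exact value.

9265/169

Side lengths²: AB² = 64, AC² = 218, BC² = 170.
Since AC² = 218 < 170 + 64 = 234, the triangle is acute, so the smallest enclosing circle is the circumcircle.
Circumcentre = (-3/13, 0), r² = 9265/169.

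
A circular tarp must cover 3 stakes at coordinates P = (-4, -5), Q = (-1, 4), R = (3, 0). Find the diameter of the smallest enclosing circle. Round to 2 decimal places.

9.62

Side lengths²: PQ² = 90, PR² = 74, QR² = 32.
Since PQ² = 90 < 74 + 32 = 106, the triangle is acute, so the smallest enclosing circle is the circumcircle.
Circumcentre = (-1.75, -0.75), r² = 23.125.
Diameter = 2r = 2√(23.125) ≈ 9.62.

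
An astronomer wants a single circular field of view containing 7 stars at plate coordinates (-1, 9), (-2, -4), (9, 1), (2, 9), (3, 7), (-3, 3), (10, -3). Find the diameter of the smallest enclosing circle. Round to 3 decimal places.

16.489

By Welzl's lemma the MEC is supported by two points (diametrically opposite) or three points (on a circumcircle).
The minimum enclosing circle is determined by three boundary points: (-1, 9), (-2, -4), (10, -3).
Their circumcentre is (219/62, 131/62) with r² = 130645/1922.
The farthest remaining point (2, 9) is at distance² 95677/1922 ≤ 130645/1922.
Diameter = 2r = 2√(130645/1922) ≈ 16.489.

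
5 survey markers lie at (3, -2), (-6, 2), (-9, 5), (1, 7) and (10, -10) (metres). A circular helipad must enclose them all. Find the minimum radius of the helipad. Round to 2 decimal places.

A smallest enclosing disk is always determined by at most three of the input points on its boundary.
The farthest pair is (-9, 5)–(10, -10) with squared distance 586. The circle on this segment as diameter has centre (0.5, -2.5) and r² = 586/4 = 146.5.
Check (3, -2): distance² to centre = 6.5 ≤ 146.5, so it lies inside.
All remaining points lie in this disk, and no smaller disk contains both endpoints, so this is the minimum enclosing circle.
r = √(146.5) ≈ 12.10.

12.10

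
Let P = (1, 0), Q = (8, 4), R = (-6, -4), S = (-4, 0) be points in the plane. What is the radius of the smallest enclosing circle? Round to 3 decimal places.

8.062

By Welzl's lemma the MEC is supported by two points (diametrically opposite) or three points (on a circumcircle).
The farthest pair is Q–R with squared distance 260. The circle on this segment as diameter has centre (1, 0) and r² = 260/4 = 65.
Check P: distance² to centre = 0 ≤ 65, so it lies inside.
All remaining points lie in this disk, and no smaller disk contains both endpoints, so this is the minimum enclosing circle.
r = √65 ≈ 8.062.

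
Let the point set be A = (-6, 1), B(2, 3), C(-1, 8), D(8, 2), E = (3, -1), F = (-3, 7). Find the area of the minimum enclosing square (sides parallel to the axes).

196

The bounding box has width 14 and height 9.
An axis-aligned square enclosing the set must have side ≥ max(width, height).
So the minimum side is max(14, 9) = 14.
Area = 14² = 196.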